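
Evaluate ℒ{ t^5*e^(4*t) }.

L{t^5} = 5!/s^6 = 120/s^6.
By the first shifting theorem, multiplying by e^(4t) replaces s with s - 4.

120/(s - 4)^6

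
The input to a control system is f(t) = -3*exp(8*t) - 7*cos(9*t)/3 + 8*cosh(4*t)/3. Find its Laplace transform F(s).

Apply the Laplace transform termwise.
(8/3)·[L{cosh(4t)} = s/(s^2 - 16)]; (-7/3)·[L{cos(9t)} = s/(s^2 + 81)]; (-3)·[L{e^(8t)} = 1/(s - 8)].

F(s) = -7*s/(3*(s^2 + 81)) + 8*s/(3*(s^2 - 16)) - 3/(s - 8)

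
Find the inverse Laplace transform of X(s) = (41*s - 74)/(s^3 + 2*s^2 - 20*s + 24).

Factor the denominator: s^3 + 2*s^2 - 20*s + 24 = (s - 2)^2*(s + 6).
Partial fraction decomposition gives [5/(s - 2)] + [(s - 2)^(-2)] + [-5/(s + 6)].
Invert each term: 5/(s - 2) ↔ 5e^(2t); 1/(s - 2)^2 ↔ t·e^(2t); -5/(s + 6) ↔ -5e^(-6t).

t*exp(2*t) + 5*exp(2*t) - 5*exp(-6*t)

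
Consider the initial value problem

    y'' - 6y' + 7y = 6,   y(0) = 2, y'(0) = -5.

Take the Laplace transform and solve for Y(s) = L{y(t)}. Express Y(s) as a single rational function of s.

Apply the Laplace transform to the equation.
Using L{y''} = s^2 Y - s·y(0) - y'(0) and L{y'} = sY - y(0), with y(0) = 2, y'(0) = -5, the left side becomes (s^2 - 6*s + 7)Y - (2*s - 17).
The right side is L{6} = 6/s.
So (s^2 - 6*s + 7)Y = 6/s + (2*s - 17).
Divide through and combine into a single rational function.

Y(s) = (2*s^2 - 17*s + 6)/(s^3 - 6*s^2 + 7*s)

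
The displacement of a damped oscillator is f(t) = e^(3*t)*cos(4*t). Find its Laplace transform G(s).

L{cos(4t)} = s/(s^2 + 16).
By the first shifting theorem, multiplying by e^(3t) replaces s with s - 3.

G(s) = (s - 3)/((s - 3)^2 + 16)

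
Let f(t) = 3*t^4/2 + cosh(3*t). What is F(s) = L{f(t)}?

Apply the Laplace transform termwise.
(3/2)·[L{t^4} = 4!/s^5 = 24/s^5]; L{cosh(3t)} = s/(s^2 - 9).

F(s) = s/(s^2 - 9) + 36/s^5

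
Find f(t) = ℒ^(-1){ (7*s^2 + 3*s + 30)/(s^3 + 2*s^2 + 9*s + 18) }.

Factor the denominator: s^3 + 2*s^2 + 9*s + 18 = (s + 2)*(s^2 + 9).
Partial fraction decomposition gives [4/(s + 2)] + [3*s/(s^2 + 9)] + [-3/(s^2 + 9)].
Invert each term: 4/(s + 2) ↔ 4e^(-2t); 3·s/(s^2 + 9) ↔ 3cos(3t); -1·3/(s^2 + 9) ↔ -sin(3t).

f(t) = -sin(3*t) + 3*cos(3*t) + 4*exp(-2*t)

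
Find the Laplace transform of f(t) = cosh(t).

s/(s^2 - 1)

L{cosh(t)} = s/(s^2 - 1).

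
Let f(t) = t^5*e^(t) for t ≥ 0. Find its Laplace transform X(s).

L{t^5} = 5!/s^6 = 120/s^6.
By the first shifting theorem, multiplying by e^(t) replaces s with s - 1.

X(s) = 120/(s - 1)^6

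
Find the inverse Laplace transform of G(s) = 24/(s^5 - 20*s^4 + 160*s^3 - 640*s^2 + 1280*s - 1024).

t^4*exp(4*t)

Rewrite the denominator: s^5 - 20*s^4 + 160*s^3 - 640*s^2 + 1280*s - 1024 = (s - 4)^5.
The form in (s - 4) signals a first-shifting-theorem factor e^(4t).
Since L{t^4} = 4!/s^5 = 24/s^5, the inverse is t^4*e^(4*t).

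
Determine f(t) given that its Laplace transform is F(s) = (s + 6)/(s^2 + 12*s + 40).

Rewrite the denominator: s^2 + 12*s + 40 = (s + 6)^2 + 4.
The form in (s + 6) signals a first-shifting-theorem factor e^(-6t).
Since L{cos(2t)} = s/(s^2 + 4), the inverse is e^(-6*t)*cos(2*t).

f(t) = exp(-6*t)*cos(2*t)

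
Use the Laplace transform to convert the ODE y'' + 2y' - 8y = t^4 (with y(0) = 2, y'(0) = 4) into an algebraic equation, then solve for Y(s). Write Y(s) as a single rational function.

Take the Laplace transform of both sides.
Using L{y''} = s^2 Y - s·y(0) - y'(0) and L{y'} = sY - y(0), with y(0) = 2, y'(0) = 4, the left side becomes (s^2 + 2*s - 8)Y - (2*s + 8).
The right side is L{t^4} = 24/s^5.
So (s^2 + 2*s - 8)Y = 24/s^5 + (2*s + 8).
Divide through and combine into a single rational function.

Y(s) = (2*s^6 + 8*s^5 + 24)/(s^7 + 2*s^6 - 8*s^5)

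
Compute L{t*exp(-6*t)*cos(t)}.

L{cos(t)} = s/(s^2 + 1).
Multiplying by e^(-6t) shifts s → s + 6, so L{exp(-6*t)*cos(t)} = (s + 6)/((s + 6)^2 + 1).
Then apply L{t·g(t)} = -d/ds[G(s)] with G(s) = (s + 6)/((s + 6)^2 + 1):
differentiating 1 time and applying the sign gives (s + 5)*(s + 7)/(s^2 + 12*s + 37)^2.

(s + 5)*(s + 7)/(s^2 + 12*s + 37)^2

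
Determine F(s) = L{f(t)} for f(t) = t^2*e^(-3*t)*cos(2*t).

L{cos(2t)} = s/(s^2 + 4).
Multiplying by e^(-3t) shifts s → s + 3, so L{e^(-3*t)*cos(2*t)} = (s + 3)/((s + 3)^2 + 4).
Then apply L{t^2·g(t)} = (-1)^2 d^2/ds^2[G(s)] with G(s) = (s + 3)/((s + 3)^2 + 4):
differentiating 2 times and applying the sign gives 2*(s + 3)*(s^2 + 6*s - 3)/(s^2 + 6*s + 13)^3.

F(s) = 2*(s + 3)*(s^2 + 6*s - 3)/(s^2 + 6*s + 13)^3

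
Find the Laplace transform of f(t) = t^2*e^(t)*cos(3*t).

2*(s - 1)*(s^2 - 2*s - 26)/(s^2 - 2*s + 10)^3

L{cos(3t)} = s/(s^2 + 9).
Multiplying by e^(t) shifts s → s - 1, so L{e^(t)*cos(3*t)} = (s - 1)/((s - 1)^2 + 9).
Then apply L{t^2·g(t)} = (-1)^2 d^2/ds^2[G(s)] with G(s) = (s - 1)/((s - 1)^2 + 9):
differentiating 2 times and applying the sign gives 2*(s - 1)*(s^2 - 2*s - 26)/(s^2 - 2*s + 10)^3.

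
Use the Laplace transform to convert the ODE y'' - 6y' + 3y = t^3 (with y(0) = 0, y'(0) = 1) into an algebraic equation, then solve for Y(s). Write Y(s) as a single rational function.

Apply the Laplace transform to the equation.
With L{y''} = s^2 Y - s·y(0) - y'(0) and L{y'} = sY - y(0), with y(0) = 0, y'(0) = 1: the LHS transforms to (s^2 - 6*s + 3)Y - (1).
The right side is L{t^3} = 6/s^4.
So (s^2 - 6*s + 3)Y = 6/s^4 + (1).
Isolate Y and clear denominators.

Y(s) = (s^4 + 6)/(s^6 - 6*s^5 + 3*s^4)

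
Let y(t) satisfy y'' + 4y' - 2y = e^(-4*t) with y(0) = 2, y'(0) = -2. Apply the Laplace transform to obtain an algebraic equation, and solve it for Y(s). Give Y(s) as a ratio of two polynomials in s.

Y(s) = (2*s^2 + 14*s + 25)/(s^3 + 8*s^2 + 14*s - 8)

Apply the Laplace transform to the equation.
Using L{y''} = s^2 Y - s·y(0) - y'(0) and L{y'} = sY - y(0), with y(0) = 2, y'(0) = -2, the left side becomes (s^2 + 4*s - 2)Y - (2*s + 6).
The right side is L{e^(-4*t)} = 1/(s + 4).
So (s^2 + 4*s - 2)Y = 1/(s + 4) + (2*s + 6).
Divide through and combine into a single rational function.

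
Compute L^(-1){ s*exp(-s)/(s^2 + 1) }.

Heaviside(t - 1)*(cos(t - 1))

The factor e^(-s) signals a time shift by c = 1 (second shifting theorem).
L{cos(t)} = s/(s^2 + 1), so L^-1{s/(s^2 + 1)} = cos(t).
Hence the inverse is u(t - 1) times that function evaluated at t - 1.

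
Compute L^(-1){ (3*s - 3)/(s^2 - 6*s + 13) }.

3*exp(3*t)*sin(2*t) + 3*exp(3*t)*cos(2*t)

Complete the square in the denominator: s^2 - 6*s + 13 = (s - 3)^2 + 2^2.
Split the numerator to match: 3*s - 3 = 3·(s - 3) + 3·2.
Invert each term: 3·(s - 3)/((s - 3)^2 + 4) ↔ 3e^(3t)cos(2t); 3·2/((s - 3)^2 + 4) ↔ 3e^(3t)sin(2t).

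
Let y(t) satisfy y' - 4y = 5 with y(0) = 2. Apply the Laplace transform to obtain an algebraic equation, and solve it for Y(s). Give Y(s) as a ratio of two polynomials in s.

Take the Laplace transform of both sides.
With L{y'} = sY - y(0) = sY - 2: the LHS transforms to (s - 4)Y - (2).
The right side is L{5} = 5/s.
So (s - 4)Y = 5/s + (2).
Solve for Y(s) and write it as one ratio of polynomials.

Y(s) = (2*s + 5)/(s^2 - 4*s)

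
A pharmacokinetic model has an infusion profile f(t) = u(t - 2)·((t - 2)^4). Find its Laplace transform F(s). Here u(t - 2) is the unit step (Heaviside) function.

F(s) = 24*exp(-2*s)/s^5

By the second shifting theorem, L{u(t - c)·g(t - c)} = e^(-cs)·G(s) with c = 2 and G(s) = L{g(t)}.
L{t^4} = 4!/s^5 = 24/s^5.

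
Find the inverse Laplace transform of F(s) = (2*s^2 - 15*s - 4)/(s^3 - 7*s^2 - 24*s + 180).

Factor the denominator: s^3 - 7*s^2 - 24*s + 180 = (s - 6)^2*(s + 5).
Partial fraction decomposition gives [1/(s - 6)] + [-2/(s - 6)^2] + [1/(s + 5)].
Invert each term: 1/(s - 6) ↔ e^(6t); -2/(s - 6)^2 ↔ -2t·e^(6t); 1/(s + 5) ↔ e^(-5t).

-2*t*exp(6*t) + exp(6*t) + exp(-5*t)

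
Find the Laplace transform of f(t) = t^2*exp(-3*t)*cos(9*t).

L{cos(9t)} = s/(s^2 + 81).
Multiplying by e^(-3t) shifts s → s + 3, so L{exp(-3*t)*cos(9*t)} = (s + 3)/((s + 3)^2 + 81).
Then apply L{t^2·g(t)} = (-1)^2 d^2/ds^2[H(s)] with H(s) = (s + 3)/((s + 3)^2 + 81):
differentiating 2 times and applying the sign gives 2*(s + 3)*(s^2 + 6*s - 234)/(s^2 + 6*s + 90)^3.

2*(s + 3)*(s^2 + 6*s - 234)/(s^2 + 6*s + 90)^3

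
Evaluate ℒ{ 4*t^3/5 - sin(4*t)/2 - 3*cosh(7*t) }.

-3*s/(s^2 - 49) - 2/(s^2 + 16) + 24/(5*s^4)

The transform is linear, so treat each term independently.
(-1/2)·[L{sin(4t)} = 4/(s^2 + 16)]; (4/5)·[L{t^3} = 3!/s^4 = 6/s^4]; (-3)·[L{cosh(7t)} = s/(s^2 - 49)].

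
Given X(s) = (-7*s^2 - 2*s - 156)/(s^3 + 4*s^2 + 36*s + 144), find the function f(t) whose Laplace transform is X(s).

Factor the denominator: s^3 + 4*s^2 + 36*s + 144 = (s + 4)*(s^2 + 36).
Partial fraction decomposition gives [-5/(s + 4)] + [-2*s/(s^2 + 36)] + [6/(s^2 + 36)].
Invert each term: -5/(s + 4) ↔ -5e^(-4t); -2·s/(s^2 + 36) ↔ -2cos(6t); 1·6/(s^2 + 36) ↔ sin(6t).

f(t) = sin(6*t) - 2*cos(6*t) - 5*exp(-4*t)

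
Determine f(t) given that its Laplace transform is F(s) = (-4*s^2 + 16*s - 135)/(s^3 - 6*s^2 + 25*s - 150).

f(t) = -3*exp(6*t) + 2*sin(5*t) - cos(5*t)

Factor the denominator: s^3 - 6*s^2 + 25*s - 150 = (s - 6)*(s^2 + 25).
Partial fraction decomposition gives [-3/(s - 6)] + [-s/(s^2 + 25)] + [10/(s^2 + 25)].
Invert each term: -3/(s - 6) ↔ -3e^(6t); -1·s/(s^2 + 25) ↔ -cos(5t); 2·5/(s^2 + 25) ↔ 2sin(5t).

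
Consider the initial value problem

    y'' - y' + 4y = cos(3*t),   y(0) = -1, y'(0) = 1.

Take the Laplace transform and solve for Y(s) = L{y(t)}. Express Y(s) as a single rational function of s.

Transform both sides with L{·}.
Using L{y''} = s^2 Y - s·y(0) - y'(0) and L{y'} = sY - y(0), with y(0) = -1, y'(0) = 1, the left side becomes (s^2 - s + 4)Y - (-s + 2).
The right side is L{cos(3*t)} = s/(s^2 + 9).
So (s^2 - s + 4)Y = s/(s^2 + 9) + (-s + 2).
Divide through and combine into a single rational function.

Y(s) = (-s^3 + 2*s^2 - 8*s + 18)/(s^4 - s^3 + 13*s^2 - 9*s + 36)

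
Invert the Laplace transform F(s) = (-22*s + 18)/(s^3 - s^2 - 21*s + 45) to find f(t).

Factor the denominator: s^3 - s^2 - 21*s + 45 = (s - 3)^2*(s + 5).
Partial fraction decomposition gives [-2/(s - 3)] + [-6/(s - 3)^2] + [2/(s + 5)].
Invert each term: -2/(s - 3) ↔ -2e^(3t); -6/(s - 3)^2 ↔ -6t·e^(3t); 2/(s + 5) ↔ 2e^(-5t).

f(t) = -6*t*exp(3*t) - 2*exp(3*t) + 2*exp(-5*t)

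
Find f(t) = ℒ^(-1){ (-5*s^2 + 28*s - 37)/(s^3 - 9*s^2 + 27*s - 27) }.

f(t) = t^2*exp(3*t) - 2*t*exp(3*t) - 5*exp(3*t)

Factor the denominator: s^3 - 9*s^2 + 27*s - 27 = (s - 3)^3.
Partial fraction decomposition gives [-5/(s - 3)] + [-2/(s - 3)^2] + [2/(s - 3)^3].
Invert each term: -5/(s - 3) ↔ -5e^(3t); -2/(s - 3)^2 ↔ -2t·e^(3t); 2/(s - 3)^3 ↔ (1)t^2·e^(3t).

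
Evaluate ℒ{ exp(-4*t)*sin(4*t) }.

4/((s + 4)^2 + 16)

L{sin(4t)} = 4/(s^2 + 16).
By the first shifting theorem, multiplying by e^(-4t) replaces s with s + 4.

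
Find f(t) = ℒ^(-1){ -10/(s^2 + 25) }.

Since L{sin(5t)} = 5/(s^2 + 25), the inverse is sin(5*t), scaled by -2.

f(t) = -2*sin(5*t)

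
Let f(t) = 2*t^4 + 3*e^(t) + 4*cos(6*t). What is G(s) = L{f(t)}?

Apply the Laplace transform termwise.
(3)·[L{e^(t)} = 1/(s - 1)]; (4)·[L{cos(6t)} = s/(s^2 + 36)]; (2)·[L{t^4} = 4!/s^5 = 24/s^5].

G(s) = 4*s/(s^2 + 36) + 3/(s - 1) + 48/s^5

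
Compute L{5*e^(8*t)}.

5/(s - 8)

L{5} = 5/s.
By the first shifting theorem, multiplying by e^(8t) replaces s with s - 8.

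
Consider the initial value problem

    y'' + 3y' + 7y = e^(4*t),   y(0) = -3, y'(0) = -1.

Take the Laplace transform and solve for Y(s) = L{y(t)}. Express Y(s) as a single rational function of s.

Take the Laplace transform of both sides.
With L{y''} = s^2 Y - s·y(0) - y'(0) and L{y'} = sY - y(0), with y(0) = -3, y'(0) = -1: the LHS transforms to (s^2 + 3*s + 7)Y - (-3*s - 10).
The right side is L{e^(4*t)} = 1/(s - 4).
So (s^2 + 3*s + 7)Y = 1/(s - 4) + (-3*s - 10).
Divide through and combine into a single rational function.

Y(s) = (-3*s^2 + 2*s + 41)/(s^3 - s^2 - 5*s - 28)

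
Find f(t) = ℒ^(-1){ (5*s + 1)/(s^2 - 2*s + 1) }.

Factor the denominator: s^2 - 2*s + 1 = (s - 1)^2.
Partial fraction decomposition gives [5/(s - 1)] + [6/(s - 1)^2].
Invert each term: 5/(s - 1) ↔ 5e^(t); 6/(s - 1)^2 ↔ 6t·e^(t).

f(t) = 6*t*exp(t) + 5*exp(t)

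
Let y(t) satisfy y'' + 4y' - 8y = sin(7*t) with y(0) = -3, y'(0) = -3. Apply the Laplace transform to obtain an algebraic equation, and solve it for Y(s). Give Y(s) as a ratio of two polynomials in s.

Y(s) = (-3*s^3 - 15*s^2 - 147*s - 728)/(s^4 + 4*s^3 + 41*s^2 + 196*s - 392)

Laplace-transform each side.
With L{y''} = s^2 Y - s·y(0) - y'(0) and L{y'} = sY - y(0), with y(0) = -3, y'(0) = -3: the LHS transforms to (s^2 + 4*s - 8)Y - (-3*s - 15).
The right side is L{sin(7*t)} = 7/(s^2 + 49).
So (s^2 + 4*s - 8)Y = 7/(s^2 + 49) + (-3*s - 15).
Isolate Y and clear denominators.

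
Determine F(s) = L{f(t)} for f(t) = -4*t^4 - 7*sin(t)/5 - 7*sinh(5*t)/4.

By linearity of the Laplace transform, transform each term separately.
(-7/5)·[L{sin(t)} = 1/(s^2 + 1)]; (-7/4)·[L{sinh(5t)} = 5/(s^2 - 25)]; (-4)·[L{t^4} = 4!/s^5 = 24/s^5].

F(s) = -7/(5*(s^2 + 1)) - 35/(4*(s^2 - 25)) - 96/s^5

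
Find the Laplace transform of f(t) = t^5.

L{t^5} = 5!/s^6 = 120/s^6.

120/s^6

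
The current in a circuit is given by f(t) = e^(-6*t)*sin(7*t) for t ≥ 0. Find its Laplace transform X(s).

L{sin(7t)} = 7/(s^2 + 49).
By the first shifting theorem, multiplying by e^(-6t) replaces s with s + 6.

X(s) = 7/((s + 6)^2 + 49)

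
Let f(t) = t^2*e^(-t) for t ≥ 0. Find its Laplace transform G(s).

L{e^(-t)} = 1/(s + 1).
Then apply L{t^2·g(t)} = (-1)^2 d^2/ds^2[H(s)] with H(s) = 1/(s + 1):
differentiating 2 times and applying the sign gives 2/(s + 1)^3.

G(s) = 2/(s + 1)^3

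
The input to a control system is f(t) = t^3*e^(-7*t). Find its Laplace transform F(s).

L{t^3} = 3!/s^4 = 6/s^4.
By the first shifting theorem, multiplying by e^(-7t) replaces s with s + 7.

F(s) = 6/(s + 7)^4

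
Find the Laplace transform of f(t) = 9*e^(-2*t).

L{9} = 9/s.
By the first shifting theorem, multiplying by e^(-2t) replaces s with s + 2.

9/(s + 2)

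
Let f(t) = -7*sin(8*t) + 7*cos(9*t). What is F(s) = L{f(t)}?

The transform is linear, so treat each term independently.
(7)·[L{cos(9t)} = s/(s^2 + 81)]; (-7)·[L{sin(8t)} = 8/(s^2 + 64)].

F(s) = 7*s/(s^2 + 81) - 56/(s^2 + 64)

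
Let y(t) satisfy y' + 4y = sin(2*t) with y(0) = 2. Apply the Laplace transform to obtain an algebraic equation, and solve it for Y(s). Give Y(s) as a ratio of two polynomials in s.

Take the Laplace transform of both sides.
With L{y'} = sY - y(0) = sY - 2: the LHS transforms to (s + 4)Y - (2).
The right side is L{sin(2*t)} = 2/(s^2 + 4).
So (s + 4)Y = 2/(s^2 + 4) + (2).
Divide through and combine into a single rational function.

Y(s) = (2*s^2 + 10)/(s^3 + 4*s^2 + 4*s + 16)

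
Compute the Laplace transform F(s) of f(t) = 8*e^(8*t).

L{8} = 8/s.
By the first shifting theorem, multiplying by e^(8t) replaces s with s - 8.

F(s) = 8/(s - 8)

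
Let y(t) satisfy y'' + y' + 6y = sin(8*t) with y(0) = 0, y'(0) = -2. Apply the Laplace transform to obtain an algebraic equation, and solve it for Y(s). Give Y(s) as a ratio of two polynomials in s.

Transform both sides with L{·}.
With L{y''} = s^2 Y - s·y(0) - y'(0) and L{y'} = sY - y(0), with y(0) = 0, y'(0) = -2: the LHS transforms to (s^2 + s + 6)Y - (-2).
The right side is L{sin(8*t)} = 8/(s^2 + 64).
So (s^2 + s + 6)Y = 8/(s^2 + 64) + (-2).
Solve for Y(s) and write it as one ratio of polynomials.

Y(s) = (-2*s^2 - 120)/(s^4 + s^3 + 70*s^2 + 64*s + 384)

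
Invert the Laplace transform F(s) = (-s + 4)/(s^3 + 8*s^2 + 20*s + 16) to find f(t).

f(t) = 3*t*exp(-2*t) - 2*exp(-2*t) + 2*exp(-4*t)

Factor the denominator: s^3 + 8*s^2 + 20*s + 16 = (s + 2)^2*(s + 4).
Partial fraction decomposition gives [-2/(s + 2)] + [3/(s + 2)^2] + [2/(s + 4)].
Invert each term: -2/(s + 2) ↔ -2e^(-2t); 3/(s + 2)^2 ↔ 3t·e^(-2t); 2/(s + 4) ↔ 2e^(-4t).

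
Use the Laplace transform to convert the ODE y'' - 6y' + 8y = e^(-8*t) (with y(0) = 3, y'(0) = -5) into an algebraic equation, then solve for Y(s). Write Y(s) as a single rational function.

Y(s) = (3*s^2 + s - 183)/(s^3 + 2*s^2 - 40*s + 64)

Laplace-transform each side.
Using L{y''} = s^2 Y - s·y(0) - y'(0) and L{y'} = sY - y(0), with y(0) = 3, y'(0) = -5, the left side becomes (s^2 - 6*s + 8)Y - (3*s - 23).
The right side is L{e^(-8*t)} = 1/(s + 8).
So (s^2 - 6*s + 8)Y = 1/(s + 8) + (3*s - 23).
Divide through and combine into a single rational function.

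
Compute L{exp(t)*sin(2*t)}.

L{sin(2t)} = 2/(s^2 + 4).
By the first shifting theorem, multiplying by e^(t) replaces s with s - 1.

2/((s - 1)^2 + 4)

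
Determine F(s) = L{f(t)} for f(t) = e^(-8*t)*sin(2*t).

L{sin(2t)} = 2/(s^2 + 4).
By the first shifting theorem, multiplying by e^(-8t) replaces s with s + 8.

F(s) = 2/((s + 8)^2 + 4)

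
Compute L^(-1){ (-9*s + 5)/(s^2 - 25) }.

-4*exp(5*t) - 5*exp(-5*t)

Factor the denominator: s^2 - 25 = (s - 5)*(s + 5).
Partial fraction decomposition gives [-4/(s - 5)] + [-5/(s + 5)].
Invert each term: -4/(s - 5) ↔ -4e^(5t); -5/(s + 5) ↔ -5e^(-5t).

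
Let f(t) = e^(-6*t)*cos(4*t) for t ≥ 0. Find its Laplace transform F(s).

L{cos(4t)} = s/(s^2 + 16).
By the first shifting theorem, multiplying by e^(-6t) replaces s with s + 6.

F(s) = (s + 6)/((s + 6)^2 + 16)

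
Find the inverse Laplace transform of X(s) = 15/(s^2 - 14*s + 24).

3*exp(7*t)*sinh(5*t)

Rewrite the denominator: s^2 - 14*s + 24 = (s - 7)^2 - 25.
The form in (s - 7) signals a first-shifting-theorem factor e^(7t).
Since L{sinh(5t)} = 5/(s^2 - 25), the inverse is e^(7*t)*sinh(5*t), scaled by 3.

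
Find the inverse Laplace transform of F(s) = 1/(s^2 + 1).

Since L{sin(t)} = 1/(s^2 + 1), the inverse is sin(t).

sin(t)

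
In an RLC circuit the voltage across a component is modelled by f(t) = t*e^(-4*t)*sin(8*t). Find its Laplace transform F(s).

F(s) = 16*(s + 4)/(s^2 + 8*s + 80)^2

L{sin(8t)} = 8/(s^2 + 64).
Multiplying by e^(-4t) shifts s → s + 4, so L{e^(-4*t)*sin(8*t)} = 8/((s + 4)^2 + 64).
Then apply L{t·g(t)} = -d/ds[G(s)] with G(s) = 8/((s + 4)^2 + 64):
differentiating 1 time and applying the sign gives 16*(s + 4)/(s^2 + 8*s + 80)^2.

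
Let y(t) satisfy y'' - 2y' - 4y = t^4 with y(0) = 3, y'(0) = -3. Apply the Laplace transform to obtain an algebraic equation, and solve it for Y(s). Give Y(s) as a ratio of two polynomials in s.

Y(s) = (3*s^6 - 9*s^5 + 24)/(s^7 - 2*s^6 - 4*s^5)

Laplace-transform each side.
The derivative rules (L{y''} = s^2 Y - s·y(0) - y'(0) and L{y'} = sY - y(0), with y(0) = 3, y'(0) = -3) turn the left side into (s^2 - 2*s - 4)Y - (3*s - 9).
The right side is L{t^4} = 24/s^5.
So (s^2 - 2*s - 4)Y = 24/s^5 + (3*s - 9).
Divide through and combine into a single rational function.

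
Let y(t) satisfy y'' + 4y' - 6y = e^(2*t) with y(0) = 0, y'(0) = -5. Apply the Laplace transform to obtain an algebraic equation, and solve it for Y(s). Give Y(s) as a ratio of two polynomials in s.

Y(s) = (-5*s + 11)/(s^3 + 2*s^2 - 14*s + 12)

Apply the Laplace transform to the equation.
Using L{y''} = s^2 Y - s·y(0) - y'(0) and L{y'} = sY - y(0), with y(0) = 0, y'(0) = -5, the left side becomes (s^2 + 4*s - 6)Y - (-5).
The right side is L{e^(2*t)} = 1/(s - 2).
So (s^2 + 4*s - 6)Y = 1/(s - 2) + (-5).
Isolate Y and clear denominators.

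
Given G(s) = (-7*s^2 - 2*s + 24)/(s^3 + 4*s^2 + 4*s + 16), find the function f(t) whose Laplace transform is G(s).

Factor the denominator: s^3 + 4*s^2 + 4*s + 16 = (s + 4)*(s^2 + 4).
Partial fraction decomposition gives [-4/(s + 4)] + [-3*s/(s^2 + 4)] + [10/(s^2 + 4)].
Invert each term: -4/(s + 4) ↔ -4e^(-4t); -3·s/(s^2 + 4) ↔ -3cos(2t); 5·2/(s^2 + 4) ↔ 5sin(2t).

f(t) = 5*sin(2*t) - 3*cos(2*t) - 4*exp(-4*t)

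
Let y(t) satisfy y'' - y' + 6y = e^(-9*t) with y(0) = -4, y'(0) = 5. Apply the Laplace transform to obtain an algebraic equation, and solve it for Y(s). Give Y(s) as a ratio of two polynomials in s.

Take the Laplace transform of both sides.
The derivative rules (L{y''} = s^2 Y - s·y(0) - y'(0) and L{y'} = sY - y(0), with y(0) = -4, y'(0) = 5) turn the left side into (s^2 - s + 6)Y - (-4*s + 9).
The right side is L{e^(-9*t)} = 1/(s + 9).
So (s^2 - s + 6)Y = 1/(s + 9) + (-4*s + 9).
Divide through and combine into a single rational function.

Y(s) = (-4*s^2 - 27*s + 82)/(s^3 + 8*s^2 - 3*s + 54)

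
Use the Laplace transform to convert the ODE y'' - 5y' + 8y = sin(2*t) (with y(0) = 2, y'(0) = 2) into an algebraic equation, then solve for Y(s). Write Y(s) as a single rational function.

Y(s) = (2*s^3 - 8*s^2 + 8*s - 30)/(s^4 - 5*s^3 + 12*s^2 - 20*s + 32)

Apply the Laplace transform to the equation.
With L{y''} = s^2 Y - s·y(0) - y'(0) and L{y'} = sY - y(0), with y(0) = 2, y'(0) = 2: the LHS transforms to (s^2 - 5*s + 8)Y - (2*s - 8).
The right side is L{sin(2*t)} = 2/(s^2 + 4).
So (s^2 - 5*s + 8)Y = 2/(s^2 + 4) + (2*s - 8).
Isolate Y and clear denominators.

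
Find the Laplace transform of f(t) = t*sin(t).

2*s/(s^2 + 1)^2

L{sin(t)} = 1/(s^2 + 1).
Then apply L{t·g(t)} = -d/ds[G(s)] with G(s) = 1/(s^2 + 1):
differentiating 1 time and applying the sign gives 2*s/(s^2 + 1)^2.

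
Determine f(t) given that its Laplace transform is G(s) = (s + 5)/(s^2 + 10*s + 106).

Rewrite the denominator: s^2 + 10*s + 106 = (s + 5)^2 + 81.
The form in (s + 5) signals a first-shifting-theorem factor e^(-5t).
Since L{cos(9t)} = s/(s^2 + 81), the inverse is e^(-5*t)*cos(9*t).

f(t) = exp(-5*t)*cos(9*t)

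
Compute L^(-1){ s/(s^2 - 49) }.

cosh(7*t)

Since L{cosh(7t)} = s/(s^2 - 49), the inverse is cosh(7*t).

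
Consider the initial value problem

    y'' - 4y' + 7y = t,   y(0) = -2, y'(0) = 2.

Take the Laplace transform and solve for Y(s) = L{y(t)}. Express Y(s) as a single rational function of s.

Take the Laplace transform of both sides.
With L{y''} = s^2 Y - s·y(0) - y'(0) and L{y'} = sY - y(0), with y(0) = -2, y'(0) = 2: the LHS transforms to (s^2 - 4*s + 7)Y - (-2*s + 10).
The right side is L{t} = s^(-2).
So (s^2 - 4*s + 7)Y = s^(-2) + (-2*s + 10).
Isolate Y and clear denominators.

Y(s) = (-2*s^3 + 10*s^2 + 1)/(s^4 - 4*s^3 + 7*s^2)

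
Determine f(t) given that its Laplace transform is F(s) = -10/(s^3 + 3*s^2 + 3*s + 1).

f(t) = -5*t^2*exp(-t)

Rewrite the denominator: s^3 + 3*s^2 + 3*s + 1 = (s + 1)^3.
The form in (s + 1) signals a first-shifting-theorem factor e^(-t).
Since L{t^2} = 2!/s^3 = 2/s^3, the inverse is t^2*exp(-t), scaled by -5.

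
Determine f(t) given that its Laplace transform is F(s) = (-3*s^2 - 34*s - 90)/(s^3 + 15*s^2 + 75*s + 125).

Factor the denominator: s^3 + 15*s^2 + 75*s + 125 = (s + 5)^3.
Partial fraction decomposition gives [-3/(s + 5)] + [-4/(s + 5)^2] + [5/(s + 5)^3].
Invert each term: -3/(s + 5) ↔ -3e^(-5t); -4/(s + 5)^2 ↔ -4t·e^(-5t); 5/(s + 5)^3 ↔ (5/2)t^2·e^(-5t).

f(t) = 5*t^2*exp(-5*t)/2 - 4*t*exp(-5*t) - 3*exp(-5*t)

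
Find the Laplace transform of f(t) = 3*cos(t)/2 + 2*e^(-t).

Apply the Laplace transform termwise.
(2)·[L{e^(-t)} = 1/(s + 1)]; (3/2)·[L{cos(t)} = s/(s^2 + 1)].

3*s/(2*(s^2 + 1)) + 2/(s + 1)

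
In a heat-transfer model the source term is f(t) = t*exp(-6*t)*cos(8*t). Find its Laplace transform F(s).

F(s) = (s - 2)*(s + 14)/(s^2 + 12*s + 100)^2

L{cos(8t)} = s/(s^2 + 64).
Multiplying by e^(-6t) shifts s → s + 6, so L{exp(-6*t)*cos(8*t)} = (s + 6)/((s + 6)^2 + 64).
Then apply L{t·g(t)} = -d/ds[G(s)] with G(s) = (s + 6)/((s + 6)^2 + 64):
differentiating 1 time and applying the sign gives (s - 2)*(s + 14)/(s^2 + 12*s + 100)^2.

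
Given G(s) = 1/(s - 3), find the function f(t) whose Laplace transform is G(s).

f(t) = exp(3*t)

Since L{e^(3t)} = 1/(s - 3), the inverse is e^(3*t).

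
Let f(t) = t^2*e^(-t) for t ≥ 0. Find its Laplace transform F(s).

F(s) = 2/(s + 1)^3

L{e^(-t)} = 1/(s + 1).
Then apply L{t^2·g(t)} = (-1)^2 d^2/ds^2[G(s)] with G(s) = 1/(s + 1):
differentiating 2 times and applying the sign gives 2/(s + 1)^3.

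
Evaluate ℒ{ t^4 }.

L{t^4} = 4!/s^5 = 24/s^5.

24/s^5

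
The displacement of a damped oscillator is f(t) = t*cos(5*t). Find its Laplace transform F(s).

F(s) = (s - 5)*(s + 5)/(s^2 + 25)^2

L{cos(5t)} = s/(s^2 + 25).
Then apply L{t·g(t)} = -d/ds[G(s)] with G(s) = s/(s^2 + 25):
differentiating 1 time and applying the sign gives (s - 5)*(s + 5)/(s^2 + 25)^2.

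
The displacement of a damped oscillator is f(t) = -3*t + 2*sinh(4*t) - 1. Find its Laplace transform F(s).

Apply the Laplace transform termwise.
(-3)·[L{t} = 1!/s^2 = 1/s^2]; (2)·[L{sinh(4t)} = 4/(s^2 - 16)]; L{-1} = -1/s.

F(s) = 8/(s^2 - 16) - 1/s - 3/s^2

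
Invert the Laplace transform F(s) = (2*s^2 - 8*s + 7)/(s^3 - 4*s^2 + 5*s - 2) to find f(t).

f(t) = -t*exp(t) - exp(2*t) + 3*exp(t)

Factor the denominator: s^3 - 4*s^2 + 5*s - 2 = (s - 2)*(s - 1)^2.
Partial fraction decomposition gives [3/(s - 1)] + [-1/(s - 1)^2] + [-1/(s - 2)].
Invert each term: 3/(s - 1) ↔ 3e^(t); -1/(s - 1)^2 ↔ -t·e^(t); -1/(s - 2) ↔ -e^(2t).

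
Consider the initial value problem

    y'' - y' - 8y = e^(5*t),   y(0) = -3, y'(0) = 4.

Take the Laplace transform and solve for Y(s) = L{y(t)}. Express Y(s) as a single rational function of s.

Y(s) = (-3*s^2 + 22*s - 34)/(s^3 - 6*s^2 - 3*s + 40)

Take the Laplace transform of both sides.
The derivative rules (L{y''} = s^2 Y - s·y(0) - y'(0) and L{y'} = sY - y(0), with y(0) = -3, y'(0) = 4) turn the left side into (s^2 - s - 8)Y - (-3*s + 7).
The right side is L{e^(5*t)} = 1/(s - 5).
So (s^2 - s - 8)Y = 1/(s - 5) + (-3*s + 7).
Isolate Y and clear denominators.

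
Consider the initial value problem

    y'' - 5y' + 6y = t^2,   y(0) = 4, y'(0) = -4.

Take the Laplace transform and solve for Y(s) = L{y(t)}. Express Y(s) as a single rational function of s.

Y(s) = (4*s^4 - 24*s^3 + 2)/(s^5 - 5*s^4 + 6*s^3)

Transform both sides with L{·}.
With L{y''} = s^2 Y - s·y(0) - y'(0) and L{y'} = sY - y(0), with y(0) = 4, y'(0) = -4: the LHS transforms to (s^2 - 5*s + 6)Y - (4*s - 24).
The right side is L{t^2} = 2/s^3.
So (s^2 - 5*s + 6)Y = 2/s^3 + (4*s - 24).
Solve for Y(s) and write it as one ratio of polynomials.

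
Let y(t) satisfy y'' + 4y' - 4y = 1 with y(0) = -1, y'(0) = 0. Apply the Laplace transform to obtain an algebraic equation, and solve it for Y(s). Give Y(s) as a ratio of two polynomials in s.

Y(s) = (-s^2 - 4*s + 1)/(s^3 + 4*s^2 - 4*s)

Transform both sides with L{·}.
Using L{y''} = s^2 Y - s·y(0) - y'(0) and L{y'} = sY - y(0), with y(0) = -1, y'(0) = 0, the left side becomes (s^2 + 4*s - 4)Y - (-s - 4).
The right side is L{1} = 1/s.
So (s^2 + 4*s - 4)Y = 1/s + (-s - 4).
Isolate Y and clear denominators.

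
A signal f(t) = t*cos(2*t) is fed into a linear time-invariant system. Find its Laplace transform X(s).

L{cos(2t)} = s/(s^2 + 4).
Then apply L{t·g(t)} = -d/ds[G(s)] with G(s) = s/(s^2 + 4):
differentiating 1 time and applying the sign gives (s - 2)*(s + 2)/(s^2 + 4)^2.

X(s) = (s - 2)*(s + 2)/(s^2 + 4)^2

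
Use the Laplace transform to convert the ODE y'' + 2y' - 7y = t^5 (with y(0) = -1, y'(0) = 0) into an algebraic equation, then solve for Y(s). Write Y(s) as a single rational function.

Transform both sides with L{·}.
With L{y''} = s^2 Y - s·y(0) - y'(0) and L{y'} = sY - y(0), with y(0) = -1, y'(0) = 0: the LHS transforms to (s^2 + 2*s - 7)Y - (-s - 2).
The right side is L{t^5} = 120/s^6.
So (s^2 + 2*s - 7)Y = 120/s^6 + (-s - 2).
Solve for Y(s) and write it as one ratio of polynomials.

Y(s) = (-s^7 - 2*s^6 + 120)/(s^8 + 2*s^7 - 7*s^6)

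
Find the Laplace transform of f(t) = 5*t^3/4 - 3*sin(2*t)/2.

Apply the Laplace transform termwise.
(5/4)·[L{t^3} = 3!/s^4 = 6/s^4]; (-3/2)·[L{sin(2t)} = 2/(s^2 + 4)].

-3/(s^2 + 4) + 15/(2*s^4)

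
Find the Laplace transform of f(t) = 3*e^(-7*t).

3/(s + 7)

L{3} = 3/s.
By the first shifting theorem, multiplying by e^(-7t) replaces s with s + 7.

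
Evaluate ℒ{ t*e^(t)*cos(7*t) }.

L{cos(7t)} = s/(s^2 + 49).
Multiplying by e^(t) shifts s → s - 1, so L{e^(t)*cos(7*t)} = (s - 1)/((s - 1)^2 + 49).
Then apply L{t·g(t)} = -d/ds[H(s)] with H(s) = (s - 1)/((s - 1)^2 + 49):
differentiating 1 time and applying the sign gives (s - 8)*(s + 6)/(s^2 - 2*s + 50)^2.

(s - 8)*(s + 6)/(s^2 - 2*s + 50)^2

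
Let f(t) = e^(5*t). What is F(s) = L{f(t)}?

L{1} = 1/s.
By the first shifting theorem, multiplying by e^(5t) replaces s with s - 5.

F(s) = 1/(s - 5)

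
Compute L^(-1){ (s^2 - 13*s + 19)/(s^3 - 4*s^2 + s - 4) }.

Factor the denominator: s^3 - 4*s^2 + s - 4 = (s - 4)*(s^2 + 1).
Partial fraction decomposition gives [-1/(s - 4)] + [2*s/(s^2 + 1)] + [-5/(s^2 + 1)].
Invert each term: -1/(s - 4) ↔ -e^(4t); 2·s/(s^2 + 1) ↔ 2cos(t); -5·1/(s^2 + 1) ↔ -5sin(t).

-exp(4*t) - 5*sin(t) + 2*cos(t)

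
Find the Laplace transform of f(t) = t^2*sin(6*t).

36*(s^2 - 12)/(s^2 + 36)^3

L{sin(6t)} = 6/(s^2 + 36).
Then apply L{t^2·g(t)} = (-1)^2 d^2/ds^2[H(s)] with H(s) = 6/(s^2 + 36):
differentiating 2 times and applying the sign gives 36*(s^2 - 12)/(s^2 + 36)^3.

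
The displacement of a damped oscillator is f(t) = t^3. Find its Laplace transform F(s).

F(s) = 6/s^4

L{t^3} = 3!/s^4 = 6/s^4.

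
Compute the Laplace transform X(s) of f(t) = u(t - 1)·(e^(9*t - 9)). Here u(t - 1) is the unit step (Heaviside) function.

X(s) = exp(-s)/(s - 9)

By the second shifting theorem, L{u(t - c)·g(t - c)} = e^(-cs)·G(s) with c = 1 and G(s) = L{g(t)}.
L{e^(9t)} = 1/(s - 9).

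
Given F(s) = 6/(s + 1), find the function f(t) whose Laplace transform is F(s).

f(t) = 6*exp(-t)

Since L{e^(-t)} = 1/(s + 1), the inverse is exp(-t), scaled by 6.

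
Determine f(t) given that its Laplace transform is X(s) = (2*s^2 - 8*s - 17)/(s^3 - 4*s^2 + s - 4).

Factor the denominator: s^3 - 4*s^2 + s - 4 = (s - 4)*(s^2 + 1).
Partial fraction decomposition gives [-1/(s - 4)] + [3*s/(s^2 + 1)] + [4/(s^2 + 1)].
Invert each term: -1/(s - 4) ↔ -e^(4t); 3·s/(s^2 + 1) ↔ 3cos(t); 4·1/(s^2 + 1) ↔ 4sin(t).

f(t) = -exp(4*t) + 4*sin(t) + 3*cos(t)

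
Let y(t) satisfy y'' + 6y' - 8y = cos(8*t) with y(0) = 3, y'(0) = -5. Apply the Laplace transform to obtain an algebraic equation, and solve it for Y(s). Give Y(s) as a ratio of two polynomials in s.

Y(s) = (3*s^3 + 13*s^2 + 193*s + 832)/(s^4 + 6*s^3 + 56*s^2 + 384*s - 512)

Laplace-transform each side.
Using L{y''} = s^2 Y - s·y(0) - y'(0) and L{y'} = sY - y(0), with y(0) = 3, y'(0) = -5, the left side becomes (s^2 + 6*s - 8)Y - (3*s + 13).
The right side is L{cos(8*t)} = s/(s^2 + 64).
So (s^2 + 6*s - 8)Y = s/(s^2 + 64) + (3*s + 13).
Solve for Y(s) and write it as one ratio of polynomials.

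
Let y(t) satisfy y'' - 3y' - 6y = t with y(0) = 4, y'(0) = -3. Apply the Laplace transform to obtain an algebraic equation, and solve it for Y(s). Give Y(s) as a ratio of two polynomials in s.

Y(s) = (4*s^3 - 15*s^2 + 1)/(s^4 - 3*s^3 - 6*s^2)

Laplace-transform each side.
With L{y''} = s^2 Y - s·y(0) - y'(0) and L{y'} = sY - y(0), with y(0) = 4, y'(0) = -3: the LHS transforms to (s^2 - 3*s - 6)Y - (4*s - 15).
The right side is L{t} = s^(-2).
So (s^2 - 3*s - 6)Y = s^(-2) + (4*s - 15).
Solve for Y(s) and write it as one ratio of polynomials.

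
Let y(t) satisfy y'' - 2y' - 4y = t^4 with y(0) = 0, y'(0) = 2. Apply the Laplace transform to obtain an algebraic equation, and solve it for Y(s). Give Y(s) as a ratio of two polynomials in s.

Y(s) = (2*s^5 + 24)/(s^7 - 2*s^6 - 4*s^5)

Laplace-transform each side.
The derivative rules (L{y''} = s^2 Y - s·y(0) - y'(0) and L{y'} = sY - y(0), with y(0) = 0, y'(0) = 2) turn the left side into (s^2 - 2*s - 4)Y - (2).
The right side is L{t^4} = 24/s^5.
So (s^2 - 2*s - 4)Y = 24/s^5 + (2).
Divide through and combine into a single rational function.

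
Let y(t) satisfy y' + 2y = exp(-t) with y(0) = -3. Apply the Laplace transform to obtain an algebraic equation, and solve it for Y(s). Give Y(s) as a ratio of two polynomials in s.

Y(s) = (-3*s - 2)/(s^2 + 3*s + 2)

Apply the Laplace transform to the equation.
The derivative rules (L{y'} = sY - y(0) = sY - (-3)) turn the left side into (s + 2)Y - (-3).
The right side is L{exp(-t)} = 1/(s + 1).
So (s + 2)Y = 1/(s + 1) + (-3).
Divide through and combine into a single rational function.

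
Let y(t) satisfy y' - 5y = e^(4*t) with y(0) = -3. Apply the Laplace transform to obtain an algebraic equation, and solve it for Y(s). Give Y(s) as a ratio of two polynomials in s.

Y(s) = (-3*s + 13)/(s^2 - 9*s + 20)

Transform both sides with L{·}.
The derivative rules (L{y'} = sY - y(0) = sY - (-3)) turn the left side into (s - 5)Y - (-3).
The right side is L{e^(4*t)} = 1/(s - 4).
So (s - 5)Y = 1/(s - 4) + (-3).
Solve for Y(s) and write it as one ratio of polynomials.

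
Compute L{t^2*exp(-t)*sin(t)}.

2*(3*s^2 + 6*s + 2)/(s^2 + 2*s + 2)^3

L{sin(t)} = 1/(s^2 + 1).
Multiplying by e^(-t) shifts s → s + 1, so L{exp(-t)*sin(t)} = 1/((s + 1)^2 + 1).
Then apply L{t^2·g(t)} = (-1)^2 d^2/ds^2[H(s)] with H(s) = 1/((s + 1)^2 + 1):
differentiating 2 times and applying the sign gives 2*(3*s^2 + 6*s + 2)/(s^2 + 2*s + 2)^3.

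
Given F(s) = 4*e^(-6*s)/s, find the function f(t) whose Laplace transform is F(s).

The factor e^(-6s) signals a time shift by c = 6 (second shifting theorem).
L{4} = 4/s, so L^-1{4/s} = 4.
Hence the inverse is u(t - 6) times that function evaluated at t - 6.

f(t) = Heaviside(t - 6)*(4)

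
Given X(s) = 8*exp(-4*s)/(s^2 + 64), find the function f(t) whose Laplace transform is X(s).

f(t) = Heaviside(t - 4)*(sin(8*t - 32))

The factor e^(-4s) signals a time shift by c = 4 (second shifting theorem).
L{sin(8t)} = 8/(s^2 + 64), so L^-1{8/(s^2 + 64)} = sin(8*t).
Hence the inverse is u(t - 4) times that function evaluated at t - 4.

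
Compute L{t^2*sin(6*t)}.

36*(s^2 - 12)/(s^2 + 36)^3

L{sin(6t)} = 6/(s^2 + 36).
Then apply L{t^2·g(t)} = (-1)^2 d^2/ds^2[G(s)] with G(s) = 6/(s^2 + 36):
differentiating 2 times and applying the sign gives 36*(s^2 - 12)/(s^2 + 36)^3.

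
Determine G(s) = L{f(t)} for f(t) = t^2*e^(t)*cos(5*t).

L{cos(5t)} = s/(s^2 + 25).
Multiplying by e^(t) shifts s → s - 1, so L{e^(t)*cos(5*t)} = (s - 1)/((s - 1)^2 + 25).
Then apply L{t^2·g(t)} = (-1)^2 d^2/ds^2[H(s)] with H(s) = (s - 1)/((s - 1)^2 + 25):
differentiating 2 times and applying the sign gives 2*(s - 1)*(s^2 - 2*s - 74)/(s^2 - 2*s + 26)^3.

G(s) = 2*(s - 1)*(s^2 - 2*s - 74)/(s^2 - 2*s + 26)^3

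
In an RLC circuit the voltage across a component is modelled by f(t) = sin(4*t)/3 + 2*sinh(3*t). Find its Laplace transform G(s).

Apply the Laplace transform termwise.
(2)·[L{sinh(3t)} = 3/(s^2 - 9)]; (1/3)·[L{sin(4t)} = 4/(s^2 + 16)].

G(s) = 4/(3*(s^2 + 16)) + 6/(s^2 - 9)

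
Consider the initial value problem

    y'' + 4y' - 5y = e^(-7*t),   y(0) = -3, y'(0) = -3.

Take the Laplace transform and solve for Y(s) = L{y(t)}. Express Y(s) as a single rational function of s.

Transform both sides with L{·}.
Using L{y''} = s^2 Y - s·y(0) - y'(0) and L{y'} = sY - y(0), with y(0) = -3, y'(0) = -3, the left side becomes (s^2 + 4*s - 5)Y - (-3*s - 15).
The right side is L{e^(-7*t)} = 1/(s + 7).
So (s^2 + 4*s - 5)Y = 1/(s + 7) + (-3*s - 15).
Solve for Y(s) and write it as one ratio of polynomials.

Y(s) = (-3*s^2 - 36*s - 104)/(s^3 + 11*s^2 + 23*s - 35)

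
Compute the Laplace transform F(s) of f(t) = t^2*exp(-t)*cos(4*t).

F(s) = 2*(s + 1)*(s^2 + 2*s - 47)/(s^2 + 2*s + 17)^3

L{cos(4t)} = s/(s^2 + 16).
Multiplying by e^(-t) shifts s → s + 1, so L{exp(-t)*cos(4*t)} = (s + 1)/((s + 1)^2 + 16).
Then apply L{t^2·g(t)} = (-1)^2 d^2/ds^2[G(s)] with G(s) = (s + 1)/((s + 1)^2 + 16):
differentiating 2 times and applying the sign gives 2*(s + 1)*(s^2 + 2*s - 47)/(s^2 + 2*s + 17)^3.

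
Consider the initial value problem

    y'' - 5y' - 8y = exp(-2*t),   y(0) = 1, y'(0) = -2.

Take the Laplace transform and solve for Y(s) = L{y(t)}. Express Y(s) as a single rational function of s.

Apply the Laplace transform to the equation.
The derivative rules (L{y''} = s^2 Y - s·y(0) - y'(0) and L{y'} = sY - y(0), with y(0) = 1, y'(0) = -2) turn the left side into (s^2 - 5*s - 8)Y - (s - 7).
The right side is L{exp(-2*t)} = 1/(s + 2).
So (s^2 - 5*s - 8)Y = 1/(s + 2) + (s - 7).
Divide through and combine into a single rational function.

Y(s) = (s^2 - 5*s - 13)/(s^3 - 3*s^2 - 18*s - 16)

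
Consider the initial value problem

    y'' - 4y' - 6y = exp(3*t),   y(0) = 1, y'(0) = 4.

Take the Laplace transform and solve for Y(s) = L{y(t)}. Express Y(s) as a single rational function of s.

Y(s) = (s^2 - 3*s + 1)/(s^3 - 7*s^2 + 6*s + 18)

Laplace-transform each side.
The derivative rules (L{y''} = s^2 Y - s·y(0) - y'(0) and L{y'} = sY - y(0), with y(0) = 1, y'(0) = 4) turn the left side into (s^2 - 4*s - 6)Y - (s).
The right side is L{exp(3*t)} = 1/(s - 3).
So (s^2 - 4*s - 6)Y = 1/(s - 3) + (s).
Isolate Y and clear denominators.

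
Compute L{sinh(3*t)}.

L{sinh(3t)} = 3/(s^2 - 9).

3/(s^2 - 9)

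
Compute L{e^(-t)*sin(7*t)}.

L{sin(7t)} = 7/(s^2 + 49).
By the first shifting theorem, multiplying by e^(-t) replaces s with s + 1.

7/((s + 1)^2 + 49)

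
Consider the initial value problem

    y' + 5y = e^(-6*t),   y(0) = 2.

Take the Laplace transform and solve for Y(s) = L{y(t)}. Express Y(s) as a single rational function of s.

Y(s) = (2*s + 13)/(s^2 + 11*s + 30)

Laplace-transform each side.
The derivative rules (L{y'} = sY - y(0) = sY - 2) turn the left side into (s + 5)Y - (2).
The right side is L{e^(-6*t)} = 1/(s + 6).
So (s + 5)Y = 1/(s + 6) + (2).
Isolate Y and clear denominators.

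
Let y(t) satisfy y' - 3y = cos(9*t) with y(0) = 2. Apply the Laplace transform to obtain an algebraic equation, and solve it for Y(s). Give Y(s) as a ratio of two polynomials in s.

Transform both sides with L{·}.
Using L{y'} = sY - y(0) = sY - 2, the left side becomes (s - 3)Y - (2).
The right side is L{cos(9*t)} = s/(s^2 + 81).
So (s - 3)Y = s/(s^2 + 81) + (2).
Solve for Y(s) and write it as one ratio of polynomials.

Y(s) = (2*s^2 + s + 162)/(s^3 - 3*s^2 + 81*s - 243)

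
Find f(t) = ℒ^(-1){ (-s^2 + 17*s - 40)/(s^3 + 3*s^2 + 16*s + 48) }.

Factor the denominator: s^3 + 3*s^2 + 16*s + 48 = (s + 3)*(s^2 + 16).
Partial fraction decomposition gives [-4/(s + 3)] + [3*s/(s^2 + 16)] + [8/(s^2 + 16)].
Invert each term: -4/(s + 3) ↔ -4e^(-3t); 3·s/(s^2 + 16) ↔ 3cos(4t); 2·4/(s^2 + 16) ↔ 2sin(4t).

f(t) = 2*sin(4*t) + 3*cos(4*t) - 4*exp(-3*t)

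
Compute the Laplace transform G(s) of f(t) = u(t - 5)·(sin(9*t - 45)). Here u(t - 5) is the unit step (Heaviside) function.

By the second shifting theorem, L{u(t - c)·g(t - c)} = e^(-cs)·H(s) with c = 5 and H(s) = L{g(t)}.
L{sin(9t)} = 9/(s^2 + 81).

G(s) = 9*exp(-5*s)/(s^2 + 81)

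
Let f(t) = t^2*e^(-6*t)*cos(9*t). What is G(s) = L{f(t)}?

G(s) = 2*(s + 6)*(s^2 + 12*s - 207)/(s^2 + 12*s + 117)^3

L{cos(9t)} = s/(s^2 + 81).
Multiplying by e^(-6t) shifts s → s + 6, so L{e^(-6*t)*cos(9*t)} = (s + 6)/((s + 6)^2 + 81).
Then apply L{t^2·g(t)} = (-1)^2 d^2/ds^2[H(s)] with H(s) = (s + 6)/((s + 6)^2 + 81):
differentiating 2 times and applying the sign gives 2*(s + 6)*(s^2 + 12*s - 207)/(s^2 + 12*s + 117)^3.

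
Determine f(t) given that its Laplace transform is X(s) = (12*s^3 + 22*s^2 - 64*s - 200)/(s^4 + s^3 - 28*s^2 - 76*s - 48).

f(t) = 5*exp(6*t) + 6*exp(-t) - 5*exp(-2*t) + 6*exp(-4*t)

Factor the denominator: s^4 + s^3 - 28*s^2 - 76*s - 48 = (s - 6)*(s + 1)*(s + 2)*(s + 4).
Partial fraction decomposition gives [6/(s + 4)] + [6/(s + 1)] + [-5/(s + 2)] + [5/(s - 6)].
Invert each term: 6/(s + 4) ↔ 6e^(-4t); 6/(s + 1) ↔ 6e^(-t); -5/(s + 2) ↔ -5e^(-2t); 5/(s - 6) ↔ 5e^(6t).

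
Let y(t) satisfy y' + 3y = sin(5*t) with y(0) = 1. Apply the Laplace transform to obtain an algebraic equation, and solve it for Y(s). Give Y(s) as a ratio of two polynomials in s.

Y(s) = (s^2 + 30)/(s^3 + 3*s^2 + 25*s + 75)

Laplace-transform each side.
The derivative rules (L{y'} = sY - y(0) = sY - 1) turn the left side into (s + 3)Y - (1).
The right side is L{sin(5*t)} = 5/(s^2 + 25).
So (s + 3)Y = 5/(s^2 + 25) + (1).
Isolate Y and clear denominators.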